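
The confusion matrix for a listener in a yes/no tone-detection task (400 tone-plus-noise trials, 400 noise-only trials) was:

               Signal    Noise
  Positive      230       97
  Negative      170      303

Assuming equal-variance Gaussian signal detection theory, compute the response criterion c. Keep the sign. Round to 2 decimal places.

c = 0.25

H = 230/400 = 0.5750
FA = 97/400 = 0.2425
z(0.5750) = 0.1891, z(0.2425) = -0.6983
c = −½·[z(H) + z(FA)] = −0.5 × (0.1891 + (-0.6983)) = 0.2546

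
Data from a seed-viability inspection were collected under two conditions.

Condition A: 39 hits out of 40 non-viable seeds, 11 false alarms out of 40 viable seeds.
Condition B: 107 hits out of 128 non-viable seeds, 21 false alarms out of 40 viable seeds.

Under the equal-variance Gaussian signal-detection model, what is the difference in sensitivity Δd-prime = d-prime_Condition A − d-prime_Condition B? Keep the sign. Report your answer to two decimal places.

Δd-prime = 1.64

Condition A: z(0.9750) = 1.960, z(0.2750) = -0.598, d' = 2.558
Condition B: z(0.8359) = 0.978, z(0.5250) = 0.063, d' = 0.915
Δd' = d'_Condition A − d'_Condition B = 2.558 − 0.915 = 1.643
Condition A has the higher sensitivity.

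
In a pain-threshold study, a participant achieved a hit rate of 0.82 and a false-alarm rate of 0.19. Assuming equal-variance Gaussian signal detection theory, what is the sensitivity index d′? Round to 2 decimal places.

z(0.82) = 0.915, z(0.19) = -0.878
d' = z(H) − z(FA) = 0.915 − (-0.878) = 1.793

d′ = 1.79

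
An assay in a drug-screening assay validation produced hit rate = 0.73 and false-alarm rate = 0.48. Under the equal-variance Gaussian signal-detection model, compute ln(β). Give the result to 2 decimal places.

z(H) = z(0.73) = 0.613
z(FA) = z(0.48) = -0.050
ln β = −½·[z(H)² − z(FA)²] = −0.5 × (0.376 − 0.003) = -0.1865

ln β = -0.19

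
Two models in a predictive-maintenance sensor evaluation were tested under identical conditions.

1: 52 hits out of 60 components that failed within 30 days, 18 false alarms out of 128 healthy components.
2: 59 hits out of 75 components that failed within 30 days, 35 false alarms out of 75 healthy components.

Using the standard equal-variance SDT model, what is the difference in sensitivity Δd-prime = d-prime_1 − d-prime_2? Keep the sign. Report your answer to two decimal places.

Δd-prime = 1.31

1: z(0.8667) = 1.111, z(0.1406) = -1.078, d' = 2.189
2: z(0.7867) = 0.795, z(0.4667) = -0.084, d' = 0.879
Δd' = d'_1 − d'_2 = 2.189 − 0.879 = 1.310
1 has the higher sensitivity.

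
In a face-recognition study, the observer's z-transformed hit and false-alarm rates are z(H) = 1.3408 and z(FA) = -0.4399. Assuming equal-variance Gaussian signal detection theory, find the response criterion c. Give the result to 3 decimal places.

c = -0.450

c = −½·[z(H) + z(FA)] = −½·(1.3408 + (-0.4399)) = -0.45045
c < 0: the observer has a liberal response bias.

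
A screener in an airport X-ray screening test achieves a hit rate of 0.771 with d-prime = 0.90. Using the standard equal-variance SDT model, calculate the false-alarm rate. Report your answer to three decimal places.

false-alarm rate = 0.437

z(hit rate) = z(0.771) = 0.7421
z(FA) = z(H) − d' = 0.7421 − 0.90 = -0.1579
false-alarm rate = Φ(-0.1579) = 0.4373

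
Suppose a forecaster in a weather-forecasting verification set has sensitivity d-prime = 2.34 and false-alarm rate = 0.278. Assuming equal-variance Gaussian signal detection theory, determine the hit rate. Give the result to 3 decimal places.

z(false-alarm rate) = z(0.278) = -0.5888
z(H) = z(FA) + d' = -0.5888 + 2.34 = 1.7512
hit rate = Φ(1.7512) = 0.9600

hit rate = 0.960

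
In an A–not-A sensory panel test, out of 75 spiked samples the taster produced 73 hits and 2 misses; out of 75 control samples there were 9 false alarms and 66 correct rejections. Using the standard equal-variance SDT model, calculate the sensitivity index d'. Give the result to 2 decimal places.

H = 73/75 = 0.9733
FA = 9/75 = 0.1200
Φ⁻¹(0.9733) = 1.932, Φ⁻¹(0.1200) = -1.175
d' = z(H) − z(FA) = 1.932 − (-1.175) = 3.107

d' = 3.11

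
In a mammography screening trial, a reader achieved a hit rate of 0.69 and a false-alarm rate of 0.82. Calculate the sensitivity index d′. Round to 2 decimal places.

d′ = -0.42

z(H) = z(0.69) = 0.496
z(FA) = z(0.82) = 0.915
d' = z(H) − z(FA) = 0.496 − 0.915 = -0.419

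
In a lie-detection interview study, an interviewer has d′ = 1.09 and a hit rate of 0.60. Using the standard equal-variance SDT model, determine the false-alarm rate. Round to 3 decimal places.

z(hit rate) = z(0.60) = 0.2533
z(FA) = z(H) − d' = 0.2533 − 1.09 = -0.8367
false-alarm rate = Φ(-0.8367) = 0.2014

false-alarm rate = 0.201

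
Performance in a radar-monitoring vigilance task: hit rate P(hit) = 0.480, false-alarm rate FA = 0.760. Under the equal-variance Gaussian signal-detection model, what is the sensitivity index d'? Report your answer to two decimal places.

Φ⁻¹(0.480) = -0.050, Φ⁻¹(0.760) = 0.706
d' = z(H) − z(FA) = -0.050 − 0.706 = -0.756

d' = -0.76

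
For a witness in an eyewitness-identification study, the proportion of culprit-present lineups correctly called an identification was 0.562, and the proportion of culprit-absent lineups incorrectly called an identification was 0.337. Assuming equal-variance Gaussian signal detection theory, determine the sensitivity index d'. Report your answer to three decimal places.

d' = 0.577

z(H) = z(0.562) = 0.1560
z(FA) = z(0.337) = -0.4207
d' = z(H) − z(FA) = 0.1560 − (-0.4207) = 0.5767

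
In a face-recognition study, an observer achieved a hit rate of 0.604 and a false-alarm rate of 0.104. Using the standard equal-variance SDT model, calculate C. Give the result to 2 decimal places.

Φ⁻¹(0.604) = 0.2637, Φ⁻¹(0.104) = -1.2591
c = −½·[z(H) + z(FA)] = −0.5 × (0.2637 + (-1.2591)) = 0.4977
c > 0: the observer has a conservative response bias.

C = 0.50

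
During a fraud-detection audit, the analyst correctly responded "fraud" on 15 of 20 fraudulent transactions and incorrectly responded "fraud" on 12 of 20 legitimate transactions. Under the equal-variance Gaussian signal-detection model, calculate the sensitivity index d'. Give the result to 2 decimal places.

d' = 0.42

H = 15/20 = 0.7500
FA = 12/20 = 0.6000
Φ⁻¹(H) = Φ⁻¹(0.7500) = 0.674
Φ⁻¹(FA) = Φ⁻¹(0.6000) = 0.253
d' = z(H) − z(FA) = 0.674 − 0.253 = 0.421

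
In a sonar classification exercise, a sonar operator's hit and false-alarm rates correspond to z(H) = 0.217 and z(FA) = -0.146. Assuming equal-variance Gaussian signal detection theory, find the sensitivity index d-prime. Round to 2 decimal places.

d' = z(H) − z(FA) = 0.217 − (-0.146) = 0.363

d-prime = 0.36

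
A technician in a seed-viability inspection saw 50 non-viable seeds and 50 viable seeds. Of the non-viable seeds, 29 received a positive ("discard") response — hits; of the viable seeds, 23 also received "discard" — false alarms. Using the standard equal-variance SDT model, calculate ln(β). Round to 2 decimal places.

H = 29/50 = 0.5800
FA = 23/50 = 0.4600
z(0.5800) = 0.202, z(0.4600) = -0.100
ln β = −½·[z(H)² − z(FA)²] = −0.5 × (0.041 − 0.010) = -0.0155

ln β = -0.02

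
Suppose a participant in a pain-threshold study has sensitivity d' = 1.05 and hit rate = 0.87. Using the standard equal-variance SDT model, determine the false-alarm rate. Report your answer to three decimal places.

z(hit rate) = z(0.87) = 1.1264
z(FA) = z(H) − d' = 1.1264 − 1.05 = 0.0764
false-alarm rate = Φ(0.0764) = 0.5304

false-alarm rate = 0.530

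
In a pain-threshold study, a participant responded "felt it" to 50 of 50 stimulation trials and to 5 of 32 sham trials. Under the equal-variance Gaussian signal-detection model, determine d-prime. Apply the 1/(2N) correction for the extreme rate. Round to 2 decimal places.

The hit rate is 50/50 = 1, so apply the 1/(2N) correction: H → 1 − 1/(2·50) = 0.99000.
z(H) = z(0.99000) = 2.326
z(FA) = z(0.15625) = -1.010
d' = 2.326 − (-1.010) = 3.336

d-prime = 3.34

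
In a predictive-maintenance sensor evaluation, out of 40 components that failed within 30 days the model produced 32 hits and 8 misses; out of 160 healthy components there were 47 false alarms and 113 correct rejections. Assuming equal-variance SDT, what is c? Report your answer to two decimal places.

c = -0.15

H = 32/40 = 0.8000
FA = 47/160 = 0.2938
z(H) = z(0.8000) = 0.8416
z(FA) = z(0.2938) = -0.5423
c = −½·[z(H) + z(FA)] = −0.5 × (0.8416 + (-0.5423)) = -0.14965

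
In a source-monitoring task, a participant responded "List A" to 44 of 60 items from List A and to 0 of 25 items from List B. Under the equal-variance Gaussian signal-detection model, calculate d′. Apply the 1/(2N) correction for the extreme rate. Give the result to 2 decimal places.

d′ = 2.68

The false-alarm rate is 0/25 = 0, so apply the 1/(2N) correction: FA → 1/(2·25) = 0.02000.
z(H) = z(0.73333) = 0.623
z(FA) = z(0.02000) = -2.054
d' = 0.623 − (-2.054) = 2.677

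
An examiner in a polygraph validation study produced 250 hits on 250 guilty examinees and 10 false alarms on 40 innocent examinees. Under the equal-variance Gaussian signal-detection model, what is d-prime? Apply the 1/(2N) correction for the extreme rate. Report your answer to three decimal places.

d-prime = 3.553

The hit rate is 250/250 = 1, so apply the 1/(2N) correction: H → 1 − 1/(2·250) = 0.99800.
z(H) = z(0.99800) = 2.8782
z(FA) = z(0.25000) = -0.6745
d' = 2.8782 − (-0.6745) = 3.5527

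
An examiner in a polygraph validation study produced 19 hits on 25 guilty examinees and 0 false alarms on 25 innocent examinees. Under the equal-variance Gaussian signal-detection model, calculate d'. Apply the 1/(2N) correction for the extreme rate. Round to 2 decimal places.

d' = 2.76

The false-alarm rate is 0/25 = 0, so apply the 1/(2N) correction: FA → 1/(2·25) = 0.02000.
z(H) = z(0.76000) = 0.706
z(FA) = z(0.02000) = -2.054
d' = 0.706 − (-2.054) = 2.760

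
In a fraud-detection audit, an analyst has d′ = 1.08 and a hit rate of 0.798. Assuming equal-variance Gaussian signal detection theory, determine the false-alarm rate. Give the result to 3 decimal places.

false-alarm rate = 0.403

z(hit rate) = z(0.798) = 0.8345
z(FA) = z(H) − d' = 0.8345 − 1.08 = -0.2455
false-alarm rate = Φ(-0.2455) = 0.4030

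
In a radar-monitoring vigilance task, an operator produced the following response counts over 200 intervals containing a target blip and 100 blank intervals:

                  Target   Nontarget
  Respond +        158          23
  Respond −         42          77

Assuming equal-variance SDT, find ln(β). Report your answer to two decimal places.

ln β = -0.05

H = 158/200 = 0.7900
FA = 23/100 = 0.2300
Φ⁻¹(H) = Φ⁻¹(0.7900) = 0.806
Φ⁻¹(FA) = Φ⁻¹(0.2300) = -0.739
ln β = −½·[z(H)² − z(FA)²] = −0.5 × (0.650 − 0.546) = -0.052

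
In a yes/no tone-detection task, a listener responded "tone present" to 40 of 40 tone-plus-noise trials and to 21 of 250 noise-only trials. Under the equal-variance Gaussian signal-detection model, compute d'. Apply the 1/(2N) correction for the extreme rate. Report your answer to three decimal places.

d' = 3.620

The hit rate is 40/40 = 1, so apply the 1/(2N) correction: H → 1 − 1/(2·40) = 0.98750.
z(H) = z(0.98750) = 2.2414
z(FA) = z(0.08400) = -1.3787
d' = 2.2414 − (-1.3787) = 3.6201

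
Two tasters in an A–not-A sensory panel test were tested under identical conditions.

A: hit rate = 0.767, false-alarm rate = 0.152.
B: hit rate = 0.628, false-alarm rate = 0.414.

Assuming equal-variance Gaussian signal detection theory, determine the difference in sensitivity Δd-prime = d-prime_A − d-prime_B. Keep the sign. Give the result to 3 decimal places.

Δd-prime = 1.213

A: z(0.767) = 0.7290, z(0.152) = -1.0279, d' = 1.7569
B: z(0.628) = 0.3266, z(0.414) = -0.2173, d' = 0.5439
Δd' = d'_A − d'_B = 1.7569 − 0.5439 = 1.2130
A has the higher sensitivity.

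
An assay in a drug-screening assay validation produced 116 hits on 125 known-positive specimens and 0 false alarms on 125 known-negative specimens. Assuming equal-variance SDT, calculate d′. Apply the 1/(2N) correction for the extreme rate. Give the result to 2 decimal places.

d′ = 4.11

The false-alarm rate is 0/125 = 0, so apply the 1/(2N) correction: FA → 1/(2·125) = 0.00400.
z(H) = z(0.92800) = 1.461
z(FA) = z(0.00400) = -2.652
d' = 1.461 − (-2.652) = 4.113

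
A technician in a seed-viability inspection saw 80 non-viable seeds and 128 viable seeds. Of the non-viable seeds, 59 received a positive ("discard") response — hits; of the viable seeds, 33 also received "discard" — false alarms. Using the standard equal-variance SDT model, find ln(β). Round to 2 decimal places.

H = 59/80 = 0.7375
FA = 33/128 = 0.2578
z(H) = z(0.7375) = 0.636
z(FA) = z(0.2578) = -0.650
ln β = −½·[z(H)² − z(FA)²] = −0.5 × (0.404 − 0.423) = 0.0095

ln β = 0.01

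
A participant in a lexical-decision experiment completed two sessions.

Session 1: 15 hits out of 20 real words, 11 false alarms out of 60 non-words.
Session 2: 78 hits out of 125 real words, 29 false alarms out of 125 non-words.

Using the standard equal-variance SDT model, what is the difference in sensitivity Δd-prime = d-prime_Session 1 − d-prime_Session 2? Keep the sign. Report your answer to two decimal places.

Session 1: z(0.7500) = 0.674, z(0.1833) = -0.903, d' = 1.577
Session 2: z(0.6240) = 0.316, z(0.2320) = -0.732, d' = 1.048
Δd' = d'_Session 1 − d'_Session 2 = 1.577 − 1.048 = 0.529
Session 1 has the higher sensitivity.

Δd-prime = 0.53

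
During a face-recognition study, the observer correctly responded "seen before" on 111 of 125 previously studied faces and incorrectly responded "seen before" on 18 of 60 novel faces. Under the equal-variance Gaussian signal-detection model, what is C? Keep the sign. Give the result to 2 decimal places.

H = 111/125 = 0.8880
FA = 18/60 = 0.3000
Φ⁻¹(H) = 1.2160
Φ⁻¹(FA) = -0.5244
c = −½·[z(H) + z(FA)] = −0.5 × (1.2160 + (-0.5244)) = -0.3458

C = -0.35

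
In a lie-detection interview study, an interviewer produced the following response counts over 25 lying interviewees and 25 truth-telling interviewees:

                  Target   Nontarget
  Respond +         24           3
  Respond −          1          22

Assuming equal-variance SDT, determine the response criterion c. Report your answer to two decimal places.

H = 24/25 = 0.9600
FA = 3/25 = 0.1200
Φ⁻¹(0.9600) = 1.751, Φ⁻¹(0.1200) = -1.175
c = −½·[z(H) + z(FA)] = −0.5 × (1.751 + (-1.175)) = -0.288

c = -0.29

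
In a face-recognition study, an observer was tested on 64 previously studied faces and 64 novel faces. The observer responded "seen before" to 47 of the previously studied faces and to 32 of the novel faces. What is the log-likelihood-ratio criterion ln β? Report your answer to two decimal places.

H = 47/64 = 0.7344
FA = 32/64 = 0.5000
z(0.7344) = 0.626, z(0.5000) = 0.000
ln β = −½·[z(H)² − z(FA)²] = −0.5 × (0.392 − 0.000) = -0.196

ln β = -0.20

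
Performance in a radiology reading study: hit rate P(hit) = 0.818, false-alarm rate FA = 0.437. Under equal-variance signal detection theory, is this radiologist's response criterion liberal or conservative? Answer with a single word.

liberal

z(H) = 0.908, z(FA) = -0.159
c = −½·(z(H) + z(FA)) = -0.3745
c < 0 → liberal criterion (biased toward responding “yes”).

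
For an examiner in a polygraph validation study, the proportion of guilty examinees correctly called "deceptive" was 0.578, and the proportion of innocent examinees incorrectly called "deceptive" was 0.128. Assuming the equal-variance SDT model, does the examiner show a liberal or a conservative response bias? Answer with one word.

conservative

z(H) = 0.197, z(FA) = -1.136
c = −½·(z(H) + z(FA)) = 0.4695
c > 0 → conservative criterion (biased toward responding “no”).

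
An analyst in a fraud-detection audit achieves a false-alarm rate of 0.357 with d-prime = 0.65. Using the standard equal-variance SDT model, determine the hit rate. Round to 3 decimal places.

z(false-alarm rate) = z(0.357) = -0.3665
z(H) = z(FA) + d' = -0.3665 + 0.65 = 0.2835
hit rate = Φ(0.2835) = 0.6116

hit rate = 0.612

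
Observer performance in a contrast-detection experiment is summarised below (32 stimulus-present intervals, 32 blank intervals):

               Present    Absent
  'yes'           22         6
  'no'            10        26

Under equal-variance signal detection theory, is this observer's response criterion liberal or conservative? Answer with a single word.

z(H) = 0.489, z(FA) = -0.887
c = −½·(z(H) + z(FA)) = 0.199
c > 0 → conservative criterion (biased toward responding “no”).

conservative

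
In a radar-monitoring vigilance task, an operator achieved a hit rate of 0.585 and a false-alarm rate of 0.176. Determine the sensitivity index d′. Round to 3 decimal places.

z(H) = z(0.585) = 0.2147
z(FA) = z(0.176) = -0.9307
d' = z(H) − z(FA) = 0.2147 − (-0.9307) = 1.1454

d′ = 1.145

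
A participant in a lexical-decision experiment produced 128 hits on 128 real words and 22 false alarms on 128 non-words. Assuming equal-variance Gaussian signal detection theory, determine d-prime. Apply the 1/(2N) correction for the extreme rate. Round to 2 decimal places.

d-prime = 3.61

The hit rate is 128/128 = 1, so apply the 1/(2N) correction: H → 1 − 1/(2·128) = 0.99609.
z(H) = z(0.99609) = 2.660
z(FA) = z(0.17188) = -0.947
d' = 2.660 − (-0.947) = 3.607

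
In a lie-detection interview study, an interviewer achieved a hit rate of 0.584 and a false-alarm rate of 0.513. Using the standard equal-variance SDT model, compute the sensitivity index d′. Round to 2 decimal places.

d′ = 0.18

Φ⁻¹(H) = 0.212
Φ⁻¹(FA) = 0.033
d' = z(H) − z(FA) = 0.212 − 0.033 = 0.179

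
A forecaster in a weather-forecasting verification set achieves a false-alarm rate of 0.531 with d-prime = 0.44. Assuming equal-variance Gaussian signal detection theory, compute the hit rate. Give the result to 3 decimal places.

hit rate = 0.698

z(false-alarm rate) = z(0.531) = 0.0778
z(H) = z(FA) + d' = 0.0778 + 0.44 = 0.5178
hit rate = Φ(0.5178) = 0.6977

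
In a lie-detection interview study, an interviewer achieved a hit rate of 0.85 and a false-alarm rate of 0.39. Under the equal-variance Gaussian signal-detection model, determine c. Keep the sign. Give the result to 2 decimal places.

Φ⁻¹(H) = 1.036
Φ⁻¹(FA) = -0.279
c = −½·[z(H) + z(FA)] = −0.5 × (1.036 + (-0.279)) = -0.3785
c < 0: the interviewer has a liberal response bias.

c = -0.38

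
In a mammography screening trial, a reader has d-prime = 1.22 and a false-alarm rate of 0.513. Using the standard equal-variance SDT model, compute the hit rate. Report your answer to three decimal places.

z(false-alarm rate) = z(0.513) = 0.0326
z(H) = z(FA) + d' = 0.0326 + 1.22 = 1.2526
hit rate = Φ(1.2526) = 0.8948

hit rate = 0.895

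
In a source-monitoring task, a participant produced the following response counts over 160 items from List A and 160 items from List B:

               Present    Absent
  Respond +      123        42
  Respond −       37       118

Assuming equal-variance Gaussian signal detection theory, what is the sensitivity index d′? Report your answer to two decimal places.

H = 123/160 = 0.7688
FA = 42/160 = 0.2625
z(H) = z(0.7688) = 0.7349
z(FA) = z(0.2625) = -0.6357
d' = z(H) − z(FA) = 0.7349 − (-0.6357) = 1.3706

d′ = 1.37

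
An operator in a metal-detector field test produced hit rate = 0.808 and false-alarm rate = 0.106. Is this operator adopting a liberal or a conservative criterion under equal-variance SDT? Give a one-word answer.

z(H) = 0.871, z(FA) = -1.248
c = −½·(z(H) + z(FA)) = 0.1885
c > 0 → conservative criterion (biased toward responding “no”).

conservative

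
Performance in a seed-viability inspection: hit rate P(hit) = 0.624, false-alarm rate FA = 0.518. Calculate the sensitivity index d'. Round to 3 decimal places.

d' = 0.271

Φ⁻¹(H) = 0.3160
Φ⁻¹(FA) = 0.0451
d' = z(H) − z(FA) = 0.3160 − 0.0451 = 0.2709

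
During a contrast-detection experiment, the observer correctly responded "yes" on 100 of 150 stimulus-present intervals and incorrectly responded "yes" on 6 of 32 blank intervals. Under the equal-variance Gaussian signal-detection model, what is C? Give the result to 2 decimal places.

H = 100/150 = 0.6667
FA = 6/32 = 0.1875
z(0.6667) = 0.4308, z(0.1875) = -0.8871
c = −½·[z(H) + z(FA)] = −0.5 × (0.4308 + (-0.8871)) = 0.22815

C = 0.23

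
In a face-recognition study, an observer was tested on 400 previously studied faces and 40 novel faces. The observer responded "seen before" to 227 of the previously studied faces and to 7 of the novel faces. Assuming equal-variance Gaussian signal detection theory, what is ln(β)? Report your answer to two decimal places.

H = 227/400 = 0.5675
FA = 7/40 = 0.1750
z(0.5675) = 0.170, z(0.1750) = -0.935
ln β = −½·[z(H)² − z(FA)²] = −0.5 × (0.029 − 0.874) = 0.4225

ln β = 0.42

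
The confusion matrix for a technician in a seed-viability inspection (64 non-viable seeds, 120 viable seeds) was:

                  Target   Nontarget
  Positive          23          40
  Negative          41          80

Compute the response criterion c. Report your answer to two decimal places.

H = 23/64 = 0.3594
FA = 40/120 = 0.3333
z(H) = -0.3601
z(FA) = -0.4308
c = −½·[z(H) + z(FA)] = −0.5 × (-0.3601 + (-0.4308)) = 0.39545

c = 0.40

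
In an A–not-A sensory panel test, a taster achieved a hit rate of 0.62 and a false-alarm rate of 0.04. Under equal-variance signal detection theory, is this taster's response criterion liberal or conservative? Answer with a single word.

conservative

z(H) = 0.305, z(FA) = -1.751
c = −½·(z(H) + z(FA)) = 0.723
c > 0 → conservative criterion (biased toward responding “no”).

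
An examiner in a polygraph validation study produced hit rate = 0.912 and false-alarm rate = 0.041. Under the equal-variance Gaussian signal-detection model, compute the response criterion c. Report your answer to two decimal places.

c = 0.19

Φ⁻¹(0.912) = 1.3532, Φ⁻¹(0.041) = -1.7392
c = −½·[z(H) + z(FA)] = −0.5 × (1.3532 + (-1.7392)) = 0.1930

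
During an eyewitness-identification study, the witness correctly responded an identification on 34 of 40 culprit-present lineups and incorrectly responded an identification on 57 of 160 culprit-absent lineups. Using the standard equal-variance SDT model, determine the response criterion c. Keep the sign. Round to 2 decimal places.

c = -0.33

H = 34/40 = 0.8500
FA = 57/160 = 0.3563
z(H) = z(0.8500) = 1.036
z(FA) = z(0.3563) = -0.368
c = −½·[z(H) + z(FA)] = −0.5 × (1.036 + (-0.368)) = -0.334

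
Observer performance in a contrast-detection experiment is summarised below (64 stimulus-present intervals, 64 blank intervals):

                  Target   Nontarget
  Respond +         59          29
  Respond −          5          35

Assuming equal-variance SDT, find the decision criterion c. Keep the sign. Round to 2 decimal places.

c = -0.65

H = 59/64 = 0.9219
FA = 29/64 = 0.4531
Φ⁻¹(0.9219) = 1.4180, Φ⁻¹(0.4531) = -0.1178
c = −½·[z(H) + z(FA)] = −0.5 × (1.4180 + (-0.1178)) = -0.6501
c < 0: the observer has a liberal response bias.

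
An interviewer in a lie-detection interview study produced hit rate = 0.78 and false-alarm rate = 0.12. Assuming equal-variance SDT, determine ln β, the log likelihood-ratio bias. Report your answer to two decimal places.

ln β = 0.39

z(H) = z(0.78) = 0.772
z(FA) = z(0.12) = -1.175
ln β = −½·[z(H)² − z(FA)²] = −0.5 × (0.596 − 1.381) = 0.3925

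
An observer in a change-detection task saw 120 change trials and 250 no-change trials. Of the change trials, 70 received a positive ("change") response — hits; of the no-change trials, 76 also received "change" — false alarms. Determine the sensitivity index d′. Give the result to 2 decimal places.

d′ = 0.72

H = 70/120 = 0.5833
FA = 76/250 = 0.3040
Φ⁻¹(0.5833) = 0.2103, Φ⁻¹(0.3040) = -0.5129
d' = z(H) − z(FA) = 0.2103 − (-0.5129) = 0.7232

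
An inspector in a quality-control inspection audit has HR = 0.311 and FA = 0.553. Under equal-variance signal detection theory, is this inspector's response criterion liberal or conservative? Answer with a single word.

conservative

z(H) = -0.493, z(FA) = 0.133
c = −½·(z(H) + z(FA)) = 0.180
c > 0 → conservative criterion (biased toward responding “no”).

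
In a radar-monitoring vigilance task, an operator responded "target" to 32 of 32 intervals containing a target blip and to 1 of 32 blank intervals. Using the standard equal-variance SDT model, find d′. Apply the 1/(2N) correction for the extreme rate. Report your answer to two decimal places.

d′ = 4.02

The hit rate is 32/32 = 1, so apply the 1/(2N) correction: H → 1 − 1/(2·32) = 0.98438.
z(H) = z(0.98438) = 2.154
z(FA) = z(0.03125) = -1.863
d' = 2.154 − (-1.863) = 4.017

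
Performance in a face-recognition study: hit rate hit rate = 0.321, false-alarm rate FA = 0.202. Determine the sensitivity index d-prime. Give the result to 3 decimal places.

z(H) = z(0.321) = -0.4649
z(FA) = z(0.202) = -0.8345
d' = z(H) − z(FA) = -0.4649 − (-0.8345) = 0.3696

d-prime = 0.370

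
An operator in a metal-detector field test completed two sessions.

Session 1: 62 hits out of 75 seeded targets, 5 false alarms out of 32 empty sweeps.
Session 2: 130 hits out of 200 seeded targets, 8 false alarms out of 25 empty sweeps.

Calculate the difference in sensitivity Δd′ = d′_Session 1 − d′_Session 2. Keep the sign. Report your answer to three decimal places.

Δd′ = 1.098

Session 1: z(0.8267) = 0.9412, z(0.1562) = -1.0102, d' = 1.9514
Session 2: z(0.6500) = 0.3853, z(0.3200) = -0.4677, d' = 0.8530
Δd' = d'_Session 1 − d'_Session 2 = 1.9514 − 0.8530 = 1.0984
Session 1 has the higher sensitivity.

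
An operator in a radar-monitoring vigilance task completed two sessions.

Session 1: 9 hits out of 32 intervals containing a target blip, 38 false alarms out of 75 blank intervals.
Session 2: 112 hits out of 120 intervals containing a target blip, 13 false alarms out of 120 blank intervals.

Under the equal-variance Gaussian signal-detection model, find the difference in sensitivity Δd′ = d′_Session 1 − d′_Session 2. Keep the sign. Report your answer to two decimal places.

Session 1: z(0.2812) = -0.579, z(0.5067) = 0.017, d' = -0.596
Session 2: z(0.9333) = 1.501, z(0.1083) = -1.236, d' = 2.737
Δd' = d'_Session 1 − d'_Session 2 = -0.596 − 2.737 = -3.333
Session 2 has the higher sensitivity.

Δd′ = -3.33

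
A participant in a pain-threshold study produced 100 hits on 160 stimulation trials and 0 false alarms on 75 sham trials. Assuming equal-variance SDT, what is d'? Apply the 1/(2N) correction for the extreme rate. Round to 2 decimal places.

d' = 2.79

The false-alarm rate is 0/75 = 0, so apply the 1/(2N) correction: FA → 1/(2·75) = 0.00667.
z(H) = z(0.62500) = 0.319
z(FA) = z(0.00667) = -2.475
d' = 0.319 − (-2.475) = 2.794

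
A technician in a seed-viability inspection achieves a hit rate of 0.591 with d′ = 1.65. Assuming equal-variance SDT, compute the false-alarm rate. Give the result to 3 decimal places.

false-alarm rate = 0.078

z(hit rate) = z(0.591) = 0.2301
z(FA) = z(H) − d' = 0.2301 − 1.65 = -1.4199
false-alarm rate = Φ(-1.4199) = 0.0778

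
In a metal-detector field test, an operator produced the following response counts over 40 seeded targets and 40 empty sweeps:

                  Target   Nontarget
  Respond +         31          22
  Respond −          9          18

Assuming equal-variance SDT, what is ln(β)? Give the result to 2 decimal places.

ln β = -0.28

H = 31/40 = 0.7750
FA = 22/40 = 0.5500
z(0.7750) = 0.755, z(0.5500) = 0.126
ln β = −½·[z(H)² − z(FA)²] = −0.5 × (0.570 − 0.016) = -0.277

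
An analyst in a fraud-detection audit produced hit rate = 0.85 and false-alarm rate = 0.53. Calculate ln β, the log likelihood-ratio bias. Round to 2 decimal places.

ln β = -0.53

Φ⁻¹(H) = Φ⁻¹(0.85) = 1.036
Φ⁻¹(FA) = Φ⁻¹(0.53) = 0.075
ln β = −½·[z(H)² − z(FA)²] = −0.5 × (1.073 − 0.006) = -0.5335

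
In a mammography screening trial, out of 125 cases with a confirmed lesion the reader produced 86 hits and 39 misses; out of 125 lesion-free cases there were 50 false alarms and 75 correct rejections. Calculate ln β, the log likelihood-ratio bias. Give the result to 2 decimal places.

H = 86/125 = 0.6880
FA = 50/125 = 0.4000
z(H) = 0.490
z(FA) = -0.253
ln β = −½·[z(H)² − z(FA)²] = −0.5 × (0.240 − 0.064) = -0.088

ln β = -0.09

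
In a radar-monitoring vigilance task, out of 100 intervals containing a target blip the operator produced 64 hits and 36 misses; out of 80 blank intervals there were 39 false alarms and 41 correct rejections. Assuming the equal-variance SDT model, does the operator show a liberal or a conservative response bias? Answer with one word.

z(H) = 0.358, z(FA) = -0.031
c = −½·(z(H) + z(FA)) = -0.1635
c < 0 → liberal criterion (biased toward responding “yes”).

liberal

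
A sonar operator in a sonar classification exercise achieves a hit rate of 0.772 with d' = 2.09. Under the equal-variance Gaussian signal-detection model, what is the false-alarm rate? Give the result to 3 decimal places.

z(hit rate) = z(0.772) = 0.7454
z(FA) = z(H) − d' = 0.7454 − 2.09 = -1.3446
false-alarm rate = Φ(-1.3446) = 0.0894

false-alarm rate = 0.089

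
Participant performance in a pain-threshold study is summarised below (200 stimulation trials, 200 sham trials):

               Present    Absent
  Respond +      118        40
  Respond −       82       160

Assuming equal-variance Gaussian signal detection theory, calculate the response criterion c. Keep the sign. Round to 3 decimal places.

H = 118/200 = 0.5900
FA = 40/200 = 0.2000
z(0.5900) = 0.2275, z(0.2000) = -0.8416
c = −½·[z(H) + z(FA)] = −0.5 × (0.2275 + (-0.8416)) = 0.30705
c > 0: the participant has a conservative response bias.

c = 0.307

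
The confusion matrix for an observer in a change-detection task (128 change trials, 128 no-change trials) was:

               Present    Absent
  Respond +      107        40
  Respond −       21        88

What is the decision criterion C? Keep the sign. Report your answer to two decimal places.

H = 107/128 = 0.8359
FA = 40/128 = 0.3125
z(H) = 0.9777
z(FA) = -0.4888
c = −½·[z(H) + z(FA)] = −0.5 × (0.9777 + (-0.4888)) = -0.24445
c < 0: the observer has a liberal response bias.

C = -0.24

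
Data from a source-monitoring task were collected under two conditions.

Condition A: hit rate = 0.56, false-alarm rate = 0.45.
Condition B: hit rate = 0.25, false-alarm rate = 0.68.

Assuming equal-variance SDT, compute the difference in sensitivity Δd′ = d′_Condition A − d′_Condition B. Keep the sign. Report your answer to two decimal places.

Δd′ = 1.42

Condition A: z(0.56) = 0.151, z(0.45) = -0.126, d' = 0.277
Condition B: z(0.25) = -0.674, z(0.68) = 0.468, d' = -1.142
Δd' = d'_Condition A − d'_Condition B = 0.277 − (-1.142) = 1.419
Condition A has the higher sensitivity.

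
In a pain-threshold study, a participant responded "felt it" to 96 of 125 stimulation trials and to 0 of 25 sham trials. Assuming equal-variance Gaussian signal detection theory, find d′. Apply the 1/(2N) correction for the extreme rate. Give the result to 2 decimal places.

The false-alarm rate is 0/25 = 0, so apply the 1/(2N) correction: FA → 1/(2·25) = 0.02000.
z(H) = z(0.76800) = 0.732
z(FA) = z(0.02000) = -2.054
d' = 0.732 − (-2.054) = 2.786

d′ = 2.79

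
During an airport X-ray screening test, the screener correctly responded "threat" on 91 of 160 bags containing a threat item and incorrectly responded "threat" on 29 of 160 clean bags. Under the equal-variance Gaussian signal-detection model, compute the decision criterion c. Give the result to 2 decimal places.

c = 0.37

H = 91/160 = 0.5687
FA = 29/160 = 0.1812
Φ⁻¹(H) = 0.1731
Φ⁻¹(FA) = -0.9108
c = −½·[z(H) + z(FA)] = −0.5 × (0.1731 + (-0.9108)) = 0.36885
c > 0: the screener has a conservative response bias.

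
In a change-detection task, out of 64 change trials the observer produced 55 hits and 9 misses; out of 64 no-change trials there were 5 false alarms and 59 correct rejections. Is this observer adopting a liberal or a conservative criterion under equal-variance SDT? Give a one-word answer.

z(H) = 1.078, z(FA) = -1.418
c = −½·(z(H) + z(FA)) = 0.170
c > 0 → conservative criterion (biased toward responding “no”).

conservative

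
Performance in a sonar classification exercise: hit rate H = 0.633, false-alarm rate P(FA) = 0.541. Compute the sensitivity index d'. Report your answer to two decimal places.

z(H) = 0.340
z(FA) = 0.103
d' = z(H) − z(FA) = 0.340 − 0.103 = 0.237

d' = 0.24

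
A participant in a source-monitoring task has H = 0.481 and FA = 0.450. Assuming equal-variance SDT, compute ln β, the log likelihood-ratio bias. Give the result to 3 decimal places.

z(0.481) = -0.0476, z(0.450) = -0.1257
ln β = −½·[z(H)² − z(FA)²] = −0.5 × (0.0023 − 0.0158) = 0.00675

ln β = 0.007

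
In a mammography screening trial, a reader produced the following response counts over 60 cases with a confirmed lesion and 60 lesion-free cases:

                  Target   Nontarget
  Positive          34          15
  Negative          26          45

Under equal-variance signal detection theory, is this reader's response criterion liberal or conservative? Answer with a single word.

conservative

z(H) = 0.168, z(FA) = -0.674
c = −½·(z(H) + z(FA)) = 0.253
c > 0 → conservative criterion (biased toward responding “no”).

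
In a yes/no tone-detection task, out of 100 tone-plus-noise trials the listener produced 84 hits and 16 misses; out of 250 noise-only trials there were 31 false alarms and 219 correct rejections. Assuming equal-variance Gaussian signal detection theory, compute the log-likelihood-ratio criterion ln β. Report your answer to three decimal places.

H = 84/100 = 0.8400
FA = 31/250 = 0.1240
z(H) = z(0.8400) = 0.9945
z(FA) = z(0.1240) = -1.1552
ln β = −½·[z(H)² − z(FA)²] = −0.5 × (0.9890 − 1.3345) = 0.17275

ln β = 0.173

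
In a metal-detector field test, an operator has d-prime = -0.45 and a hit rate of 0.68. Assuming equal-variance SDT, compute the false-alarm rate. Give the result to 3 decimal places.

z(hit rate) = z(0.68) = 0.4677
z(FA) = z(H) − d' = 0.4677 − (-0.45) = 0.9177
false-alarm rate = Φ(0.9177) = 0.8206

false-alarm rate = 0.821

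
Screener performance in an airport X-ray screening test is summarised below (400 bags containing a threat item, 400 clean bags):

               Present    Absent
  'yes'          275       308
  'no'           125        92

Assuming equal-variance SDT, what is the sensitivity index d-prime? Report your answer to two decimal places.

H = 275/400 = 0.6875
FA = 308/400 = 0.7700
z(H) = 0.489
z(FA) = 0.739
d' = z(H) − z(FA) = 0.489 − 0.739 = -0.250

d-prime = -0.25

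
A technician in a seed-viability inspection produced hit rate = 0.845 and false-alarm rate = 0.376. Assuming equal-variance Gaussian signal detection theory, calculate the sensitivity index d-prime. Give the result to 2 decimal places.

Φ⁻¹(H) = 1.0152
Φ⁻¹(FA) = -0.3160
d' = z(H) − z(FA) = 1.0152 − (-0.3160) = 1.3312

d-prime = 1.33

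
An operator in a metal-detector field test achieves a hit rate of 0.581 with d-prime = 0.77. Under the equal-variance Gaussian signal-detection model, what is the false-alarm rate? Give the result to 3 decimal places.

z(hit rate) = z(0.581) = 0.2045
z(FA) = z(H) − d' = 0.2045 − 0.77 = -0.5655
false-alarm rate = Φ(-0.5655) = 0.2859

false-alarm rate = 0.286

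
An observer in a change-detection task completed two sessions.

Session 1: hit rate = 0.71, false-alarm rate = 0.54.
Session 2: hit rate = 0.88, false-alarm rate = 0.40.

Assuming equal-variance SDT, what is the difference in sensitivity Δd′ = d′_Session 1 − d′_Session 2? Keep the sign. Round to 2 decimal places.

Δd′ = -0.98

Session 1: z(0.71) = 0.553, z(0.54) = 0.100, d' = 0.453
Session 2: z(0.88) = 1.175, z(0.40) = -0.253, d' = 1.428
Δd' = d'_Session 1 − d'_Session 2 = 0.453 − 1.428 = -0.975
Session 2 has the higher sensitivity.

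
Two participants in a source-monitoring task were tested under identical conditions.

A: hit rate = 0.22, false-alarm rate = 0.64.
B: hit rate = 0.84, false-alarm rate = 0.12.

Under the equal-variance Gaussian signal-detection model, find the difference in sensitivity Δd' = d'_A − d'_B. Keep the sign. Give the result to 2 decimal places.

A: z(0.22) = -0.772, z(0.64) = 0.358, d' = -1.130
B: z(0.84) = 0.994, z(0.12) = -1.175, d' = 2.169
Δd' = d'_A − d'_B = -1.130 − 2.169 = -3.299
B has the higher sensitivity.

Δd' = -3.30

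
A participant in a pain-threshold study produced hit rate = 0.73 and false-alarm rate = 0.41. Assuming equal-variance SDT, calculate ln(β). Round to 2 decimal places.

ln β = -0.16

z(0.73) = 0.613, z(0.41) = -0.228
ln β = −½·[z(H)² − z(FA)²] = −0.5 × (0.376 − 0.052) = -0.162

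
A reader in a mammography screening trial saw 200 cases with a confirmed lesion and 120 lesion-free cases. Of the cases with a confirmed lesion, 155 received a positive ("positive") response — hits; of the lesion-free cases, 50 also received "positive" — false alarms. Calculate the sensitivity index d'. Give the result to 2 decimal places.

d' = 0.97

H = 155/200 = 0.7750
FA = 50/120 = 0.4167
Φ⁻¹(0.7750) = 0.755, Φ⁻¹(0.4167) = -0.210
d' = z(H) − z(FA) = 0.755 − (-0.210) = 0.965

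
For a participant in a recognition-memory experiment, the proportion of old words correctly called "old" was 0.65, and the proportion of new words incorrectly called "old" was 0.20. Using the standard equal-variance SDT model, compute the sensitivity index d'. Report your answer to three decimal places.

z(H) = z(0.65) = 0.3853
z(FA) = z(0.20) = -0.8416
d' = z(H) − z(FA) = 0.3853 − (-0.8416) = 1.2269

d' = 1.227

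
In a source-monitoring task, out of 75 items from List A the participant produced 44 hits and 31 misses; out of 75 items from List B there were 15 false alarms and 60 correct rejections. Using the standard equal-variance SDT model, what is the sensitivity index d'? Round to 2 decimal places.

d' = 1.06

H = 44/75 = 0.5867
FA = 15/75 = 0.2000
Φ⁻¹(H) = 0.2191
Φ⁻¹(FA) = -0.8416
d' = z(H) − z(FA) = 0.2191 − (-0.8416) = 1.0607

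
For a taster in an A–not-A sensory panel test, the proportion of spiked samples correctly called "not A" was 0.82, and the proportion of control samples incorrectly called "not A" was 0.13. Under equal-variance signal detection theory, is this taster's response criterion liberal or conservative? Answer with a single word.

z(H) = 0.915, z(FA) = -1.126
c = −½·(z(H) + z(FA)) = 0.1055
c > 0 → conservative criterion (biased toward responding “no”).

conservative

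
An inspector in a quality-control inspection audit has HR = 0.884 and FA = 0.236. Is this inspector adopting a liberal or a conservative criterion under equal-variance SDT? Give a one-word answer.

liberal

z(H) = 1.195, z(FA) = -0.719
c = −½·(z(H) + z(FA)) = -0.238
c < 0 → liberal criterion (biased toward responding “yes”).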